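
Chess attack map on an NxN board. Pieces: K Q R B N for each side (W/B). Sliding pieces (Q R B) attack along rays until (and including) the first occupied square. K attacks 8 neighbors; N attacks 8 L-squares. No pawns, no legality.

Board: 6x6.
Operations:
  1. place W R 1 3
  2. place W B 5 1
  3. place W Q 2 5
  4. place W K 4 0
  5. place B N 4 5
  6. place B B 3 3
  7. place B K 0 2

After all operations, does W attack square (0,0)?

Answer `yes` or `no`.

Answer: no

Derivation:
Op 1: place WR@(1,3)
Op 2: place WB@(5,1)
Op 3: place WQ@(2,5)
Op 4: place WK@(4,0)
Op 5: place BN@(4,5)
Op 6: place BB@(3,3)
Op 7: place BK@(0,2)
Per-piece attacks for W:
  WR@(1,3): attacks (1,4) (1,5) (1,2) (1,1) (1,0) (2,3) (3,3) (0,3) [ray(1,0) blocked at (3,3)]
  WQ@(2,5): attacks (2,4) (2,3) (2,2) (2,1) (2,0) (3,5) (4,5) (1,5) (0,5) (3,4) (4,3) (5,2) (1,4) (0,3) [ray(1,0) blocked at (4,5)]
  WK@(4,0): attacks (4,1) (5,0) (3,0) (5,1) (3,1)
  WB@(5,1): attacks (4,2) (3,3) (4,0) [ray(-1,1) blocked at (3,3); ray(-1,-1) blocked at (4,0)]
W attacks (0,0): no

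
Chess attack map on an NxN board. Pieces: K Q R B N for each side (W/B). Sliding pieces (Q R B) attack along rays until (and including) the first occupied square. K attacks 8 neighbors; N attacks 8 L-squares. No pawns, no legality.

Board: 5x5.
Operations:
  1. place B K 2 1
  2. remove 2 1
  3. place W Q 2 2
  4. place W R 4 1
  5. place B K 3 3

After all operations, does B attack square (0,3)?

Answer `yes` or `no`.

Op 1: place BK@(2,1)
Op 2: remove (2,1)
Op 3: place WQ@(2,2)
Op 4: place WR@(4,1)
Op 5: place BK@(3,3)
Per-piece attacks for B:
  BK@(3,3): attacks (3,4) (3,2) (4,3) (2,3) (4,4) (4,2) (2,4) (2,2)
B attacks (0,3): no

Answer: no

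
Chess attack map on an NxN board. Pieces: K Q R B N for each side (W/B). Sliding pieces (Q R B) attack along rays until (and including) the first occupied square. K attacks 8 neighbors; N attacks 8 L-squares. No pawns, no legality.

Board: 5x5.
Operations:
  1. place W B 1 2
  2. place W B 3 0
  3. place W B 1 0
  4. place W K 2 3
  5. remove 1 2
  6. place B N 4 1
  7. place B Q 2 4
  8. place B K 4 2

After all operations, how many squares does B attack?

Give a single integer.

Op 1: place WB@(1,2)
Op 2: place WB@(3,0)
Op 3: place WB@(1,0)
Op 4: place WK@(2,3)
Op 5: remove (1,2)
Op 6: place BN@(4,1)
Op 7: place BQ@(2,4)
Op 8: place BK@(4,2)
Per-piece attacks for B:
  BQ@(2,4): attacks (2,3) (3,4) (4,4) (1,4) (0,4) (3,3) (4,2) (1,3) (0,2) [ray(0,-1) blocked at (2,3); ray(1,-1) blocked at (4,2)]
  BN@(4,1): attacks (3,3) (2,2) (2,0)
  BK@(4,2): attacks (4,3) (4,1) (3,2) (3,3) (3,1)
Union (15 distinct): (0,2) (0,4) (1,3) (1,4) (2,0) (2,2) (2,3) (3,1) (3,2) (3,3) (3,4) (4,1) (4,2) (4,3) (4,4)

Answer: 15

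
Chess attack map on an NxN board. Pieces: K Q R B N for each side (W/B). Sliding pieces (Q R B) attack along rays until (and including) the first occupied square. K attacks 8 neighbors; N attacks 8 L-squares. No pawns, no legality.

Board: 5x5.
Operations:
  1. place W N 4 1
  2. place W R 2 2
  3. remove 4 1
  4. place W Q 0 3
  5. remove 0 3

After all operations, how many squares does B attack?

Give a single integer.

Op 1: place WN@(4,1)
Op 2: place WR@(2,2)
Op 3: remove (4,1)
Op 4: place WQ@(0,3)
Op 5: remove (0,3)
Per-piece attacks for B:
Union (0 distinct): (none)

Answer: 0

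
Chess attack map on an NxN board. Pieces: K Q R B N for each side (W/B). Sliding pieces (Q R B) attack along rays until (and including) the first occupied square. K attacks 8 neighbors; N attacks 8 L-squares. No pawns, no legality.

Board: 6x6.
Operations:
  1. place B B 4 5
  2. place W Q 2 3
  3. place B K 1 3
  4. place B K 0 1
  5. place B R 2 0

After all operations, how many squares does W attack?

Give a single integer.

Answer: 18

Derivation:
Op 1: place BB@(4,5)
Op 2: place WQ@(2,3)
Op 3: place BK@(1,3)
Op 4: place BK@(0,1)
Op 5: place BR@(2,0)
Per-piece attacks for W:
  WQ@(2,3): attacks (2,4) (2,5) (2,2) (2,1) (2,0) (3,3) (4,3) (5,3) (1,3) (3,4) (4,5) (3,2) (4,1) (5,0) (1,4) (0,5) (1,2) (0,1) [ray(0,-1) blocked at (2,0); ray(-1,0) blocked at (1,3); ray(1,1) blocked at (4,5); ray(-1,-1) blocked at (0,1)]
Union (18 distinct): (0,1) (0,5) (1,2) (1,3) (1,4) (2,0) (2,1) (2,2) (2,4) (2,5) (3,2) (3,3) (3,4) (4,1) (4,3) (4,5) (5,0) (5,3)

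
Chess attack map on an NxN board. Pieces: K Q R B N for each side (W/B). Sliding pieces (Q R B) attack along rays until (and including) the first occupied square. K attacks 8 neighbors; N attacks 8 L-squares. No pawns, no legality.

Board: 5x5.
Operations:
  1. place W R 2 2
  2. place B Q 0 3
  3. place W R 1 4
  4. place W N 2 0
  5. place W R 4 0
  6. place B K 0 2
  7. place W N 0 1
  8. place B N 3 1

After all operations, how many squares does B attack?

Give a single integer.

Answer: 14

Derivation:
Op 1: place WR@(2,2)
Op 2: place BQ@(0,3)
Op 3: place WR@(1,4)
Op 4: place WN@(2,0)
Op 5: place WR@(4,0)
Op 6: place BK@(0,2)
Op 7: place WN@(0,1)
Op 8: place BN@(3,1)
Per-piece attacks for B:
  BK@(0,2): attacks (0,3) (0,1) (1,2) (1,3) (1,1)
  BQ@(0,3): attacks (0,4) (0,2) (1,3) (2,3) (3,3) (4,3) (1,4) (1,2) (2,1) (3,0) [ray(0,-1) blocked at (0,2); ray(1,1) blocked at (1,4)]
  BN@(3,1): attacks (4,3) (2,3) (1,2) (1,0)
Union (14 distinct): (0,1) (0,2) (0,3) (0,4) (1,0) (1,1) (1,2) (1,3) (1,4) (2,1) (2,3) (3,0) (3,3) (4,3)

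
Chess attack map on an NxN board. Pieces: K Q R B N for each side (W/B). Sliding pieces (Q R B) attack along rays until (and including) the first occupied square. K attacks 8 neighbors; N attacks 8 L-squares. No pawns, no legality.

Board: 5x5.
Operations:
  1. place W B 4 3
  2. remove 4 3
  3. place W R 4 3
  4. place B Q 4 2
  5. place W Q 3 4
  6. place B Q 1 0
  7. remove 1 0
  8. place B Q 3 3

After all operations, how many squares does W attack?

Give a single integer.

Op 1: place WB@(4,3)
Op 2: remove (4,3)
Op 3: place WR@(4,3)
Op 4: place BQ@(4,2)
Op 5: place WQ@(3,4)
Op 6: place BQ@(1,0)
Op 7: remove (1,0)
Op 8: place BQ@(3,3)
Per-piece attacks for W:
  WQ@(3,4): attacks (3,3) (4,4) (2,4) (1,4) (0,4) (4,3) (2,3) (1,2) (0,1) [ray(0,-1) blocked at (3,3); ray(1,-1) blocked at (4,3)]
  WR@(4,3): attacks (4,4) (4,2) (3,3) [ray(0,-1) blocked at (4,2); ray(-1,0) blocked at (3,3)]
Union (10 distinct): (0,1) (0,4) (1,2) (1,4) (2,3) (2,4) (3,3) (4,2) (4,3) (4,4)

Answer: 10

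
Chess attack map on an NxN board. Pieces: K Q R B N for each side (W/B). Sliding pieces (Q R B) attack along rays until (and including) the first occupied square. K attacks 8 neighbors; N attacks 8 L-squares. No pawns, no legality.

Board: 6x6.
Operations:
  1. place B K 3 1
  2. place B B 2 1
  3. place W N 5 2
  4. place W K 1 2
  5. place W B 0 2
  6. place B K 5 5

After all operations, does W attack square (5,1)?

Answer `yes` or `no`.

Answer: no

Derivation:
Op 1: place BK@(3,1)
Op 2: place BB@(2,1)
Op 3: place WN@(5,2)
Op 4: place WK@(1,2)
Op 5: place WB@(0,2)
Op 6: place BK@(5,5)
Per-piece attacks for W:
  WB@(0,2): attacks (1,3) (2,4) (3,5) (1,1) (2,0)
  WK@(1,2): attacks (1,3) (1,1) (2,2) (0,2) (2,3) (2,1) (0,3) (0,1)
  WN@(5,2): attacks (4,4) (3,3) (4,0) (3,1)
W attacks (5,1): no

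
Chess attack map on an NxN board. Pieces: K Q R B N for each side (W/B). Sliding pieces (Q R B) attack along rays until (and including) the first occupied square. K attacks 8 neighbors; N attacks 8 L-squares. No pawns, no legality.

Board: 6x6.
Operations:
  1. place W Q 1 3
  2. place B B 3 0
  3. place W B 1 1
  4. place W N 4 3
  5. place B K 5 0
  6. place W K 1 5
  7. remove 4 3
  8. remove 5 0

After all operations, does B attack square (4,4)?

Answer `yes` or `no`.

Answer: no

Derivation:
Op 1: place WQ@(1,3)
Op 2: place BB@(3,0)
Op 3: place WB@(1,1)
Op 4: place WN@(4,3)
Op 5: place BK@(5,0)
Op 6: place WK@(1,5)
Op 7: remove (4,3)
Op 8: remove (5,0)
Per-piece attacks for B:
  BB@(3,0): attacks (4,1) (5,2) (2,1) (1,2) (0,3)
B attacks (4,4): no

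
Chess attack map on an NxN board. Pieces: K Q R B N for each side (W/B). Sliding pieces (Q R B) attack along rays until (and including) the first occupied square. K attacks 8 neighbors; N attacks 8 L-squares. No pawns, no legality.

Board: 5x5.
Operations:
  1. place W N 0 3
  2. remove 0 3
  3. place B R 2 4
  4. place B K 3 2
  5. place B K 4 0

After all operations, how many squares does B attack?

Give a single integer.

Op 1: place WN@(0,3)
Op 2: remove (0,3)
Op 3: place BR@(2,4)
Op 4: place BK@(3,2)
Op 5: place BK@(4,0)
Per-piece attacks for B:
  BR@(2,4): attacks (2,3) (2,2) (2,1) (2,0) (3,4) (4,4) (1,4) (0,4)
  BK@(3,2): attacks (3,3) (3,1) (4,2) (2,2) (4,3) (4,1) (2,3) (2,1)
  BK@(4,0): attacks (4,1) (3,0) (3,1)
Union (14 distinct): (0,4) (1,4) (2,0) (2,1) (2,2) (2,3) (3,0) (3,1) (3,3) (3,4) (4,1) (4,2) (4,3) (4,4)

Answer: 14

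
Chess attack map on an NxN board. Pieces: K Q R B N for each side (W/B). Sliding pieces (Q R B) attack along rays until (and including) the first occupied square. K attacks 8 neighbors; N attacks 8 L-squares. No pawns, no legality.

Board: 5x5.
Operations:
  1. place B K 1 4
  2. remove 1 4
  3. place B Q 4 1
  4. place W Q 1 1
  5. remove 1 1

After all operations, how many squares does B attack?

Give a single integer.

Op 1: place BK@(1,4)
Op 2: remove (1,4)
Op 3: place BQ@(4,1)
Op 4: place WQ@(1,1)
Op 5: remove (1,1)
Per-piece attacks for B:
  BQ@(4,1): attacks (4,2) (4,3) (4,4) (4,0) (3,1) (2,1) (1,1) (0,1) (3,2) (2,3) (1,4) (3,0)
Union (12 distinct): (0,1) (1,1) (1,4) (2,1) (2,3) (3,0) (3,1) (3,2) (4,0) (4,2) (4,3) (4,4)

Answer: 12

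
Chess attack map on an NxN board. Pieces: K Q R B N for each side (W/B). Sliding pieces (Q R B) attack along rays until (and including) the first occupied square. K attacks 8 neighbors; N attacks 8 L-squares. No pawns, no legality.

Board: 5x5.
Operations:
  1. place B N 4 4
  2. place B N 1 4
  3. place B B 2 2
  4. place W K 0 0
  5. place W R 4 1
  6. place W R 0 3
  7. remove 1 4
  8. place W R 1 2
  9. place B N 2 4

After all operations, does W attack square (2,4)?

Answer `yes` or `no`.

Answer: no

Derivation:
Op 1: place BN@(4,4)
Op 2: place BN@(1,4)
Op 3: place BB@(2,2)
Op 4: place WK@(0,0)
Op 5: place WR@(4,1)
Op 6: place WR@(0,3)
Op 7: remove (1,4)
Op 8: place WR@(1,2)
Op 9: place BN@(2,4)
Per-piece attacks for W:
  WK@(0,0): attacks (0,1) (1,0) (1,1)
  WR@(0,3): attacks (0,4) (0,2) (0,1) (0,0) (1,3) (2,3) (3,3) (4,3) [ray(0,-1) blocked at (0,0)]
  WR@(1,2): attacks (1,3) (1,4) (1,1) (1,0) (2,2) (0,2) [ray(1,0) blocked at (2,2)]
  WR@(4,1): attacks (4,2) (4,3) (4,4) (4,0) (3,1) (2,1) (1,1) (0,1) [ray(0,1) blocked at (4,4)]
W attacks (2,4): no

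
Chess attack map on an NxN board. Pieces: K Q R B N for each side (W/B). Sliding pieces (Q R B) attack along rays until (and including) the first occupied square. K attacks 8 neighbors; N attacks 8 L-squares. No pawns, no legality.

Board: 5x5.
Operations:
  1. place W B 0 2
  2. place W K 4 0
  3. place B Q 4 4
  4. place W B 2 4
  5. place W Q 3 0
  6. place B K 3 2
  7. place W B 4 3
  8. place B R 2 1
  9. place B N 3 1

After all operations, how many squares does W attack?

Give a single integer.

Op 1: place WB@(0,2)
Op 2: place WK@(4,0)
Op 3: place BQ@(4,4)
Op 4: place WB@(2,4)
Op 5: place WQ@(3,0)
Op 6: place BK@(3,2)
Op 7: place WB@(4,3)
Op 8: place BR@(2,1)
Op 9: place BN@(3,1)
Per-piece attacks for W:
  WB@(0,2): attacks (1,3) (2,4) (1,1) (2,0) [ray(1,1) blocked at (2,4)]
  WB@(2,4): attacks (3,3) (4,2) (1,3) (0,2) [ray(-1,-1) blocked at (0,2)]
  WQ@(3,0): attacks (3,1) (4,0) (2,0) (1,0) (0,0) (4,1) (2,1) [ray(0,1) blocked at (3,1); ray(1,0) blocked at (4,0); ray(-1,1) blocked at (2,1)]
  WK@(4,0): attacks (4,1) (3,0) (3,1)
  WB@(4,3): attacks (3,4) (3,2) [ray(-1,-1) blocked at (3,2)]
Union (16 distinct): (0,0) (0,2) (1,0) (1,1) (1,3) (2,0) (2,1) (2,4) (3,0) (3,1) (3,2) (3,3) (3,4) (4,0) (4,1) (4,2)

Answer: 16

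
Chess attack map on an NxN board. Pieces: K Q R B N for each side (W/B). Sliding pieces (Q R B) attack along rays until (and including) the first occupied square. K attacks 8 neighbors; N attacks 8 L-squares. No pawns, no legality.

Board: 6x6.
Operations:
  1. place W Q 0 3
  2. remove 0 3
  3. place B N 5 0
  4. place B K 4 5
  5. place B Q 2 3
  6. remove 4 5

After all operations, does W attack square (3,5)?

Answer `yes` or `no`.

Op 1: place WQ@(0,3)
Op 2: remove (0,3)
Op 3: place BN@(5,0)
Op 4: place BK@(4,5)
Op 5: place BQ@(2,3)
Op 6: remove (4,5)
Per-piece attacks for W:
W attacks (3,5): no

Answer: no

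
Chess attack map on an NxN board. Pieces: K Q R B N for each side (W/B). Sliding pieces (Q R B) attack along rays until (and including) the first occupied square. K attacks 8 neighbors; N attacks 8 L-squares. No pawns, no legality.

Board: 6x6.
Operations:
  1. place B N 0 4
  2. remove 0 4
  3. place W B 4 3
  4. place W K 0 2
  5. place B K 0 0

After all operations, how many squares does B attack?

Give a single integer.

Answer: 3

Derivation:
Op 1: place BN@(0,4)
Op 2: remove (0,4)
Op 3: place WB@(4,3)
Op 4: place WK@(0,2)
Op 5: place BK@(0,0)
Per-piece attacks for B:
  BK@(0,0): attacks (0,1) (1,0) (1,1)
Union (3 distinct): (0,1) (1,0) (1,1)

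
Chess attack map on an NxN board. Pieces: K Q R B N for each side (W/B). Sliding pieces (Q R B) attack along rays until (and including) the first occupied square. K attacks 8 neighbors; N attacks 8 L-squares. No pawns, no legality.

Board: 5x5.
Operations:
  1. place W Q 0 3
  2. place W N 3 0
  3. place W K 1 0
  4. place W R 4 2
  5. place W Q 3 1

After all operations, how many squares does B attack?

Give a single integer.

Answer: 0

Derivation:
Op 1: place WQ@(0,3)
Op 2: place WN@(3,0)
Op 3: place WK@(1,0)
Op 4: place WR@(4,2)
Op 5: place WQ@(3,1)
Per-piece attacks for B:
Union (0 distinct): (none)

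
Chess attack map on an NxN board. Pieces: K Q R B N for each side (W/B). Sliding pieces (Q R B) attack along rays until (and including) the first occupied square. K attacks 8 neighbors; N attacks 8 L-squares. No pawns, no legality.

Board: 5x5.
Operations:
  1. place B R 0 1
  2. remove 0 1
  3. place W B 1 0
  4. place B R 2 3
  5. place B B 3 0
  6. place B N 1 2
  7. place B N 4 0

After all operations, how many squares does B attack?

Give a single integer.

Op 1: place BR@(0,1)
Op 2: remove (0,1)
Op 3: place WB@(1,0)
Op 4: place BR@(2,3)
Op 5: place BB@(3,0)
Op 6: place BN@(1,2)
Op 7: place BN@(4,0)
Per-piece attacks for B:
  BN@(1,2): attacks (2,4) (3,3) (0,4) (2,0) (3,1) (0,0)
  BR@(2,3): attacks (2,4) (2,2) (2,1) (2,0) (3,3) (4,3) (1,3) (0,3)
  BB@(3,0): attacks (4,1) (2,1) (1,2) [ray(-1,1) blocked at (1,2)]
  BN@(4,0): attacks (3,2) (2,1)
Union (14 distinct): (0,0) (0,3) (0,4) (1,2) (1,3) (2,0) (2,1) (2,2) (2,4) (3,1) (3,2) (3,3) (4,1) (4,3)

Answer: 14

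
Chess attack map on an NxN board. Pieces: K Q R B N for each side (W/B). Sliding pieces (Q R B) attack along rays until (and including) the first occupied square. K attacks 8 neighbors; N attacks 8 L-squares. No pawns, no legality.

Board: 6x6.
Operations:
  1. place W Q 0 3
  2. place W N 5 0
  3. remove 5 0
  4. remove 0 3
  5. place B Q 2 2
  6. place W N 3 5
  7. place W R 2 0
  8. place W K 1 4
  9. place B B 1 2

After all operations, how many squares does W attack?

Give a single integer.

Answer: 18

Derivation:
Op 1: place WQ@(0,3)
Op 2: place WN@(5,0)
Op 3: remove (5,0)
Op 4: remove (0,3)
Op 5: place BQ@(2,2)
Op 6: place WN@(3,5)
Op 7: place WR@(2,0)
Op 8: place WK@(1,4)
Op 9: place BB@(1,2)
Per-piece attacks for W:
  WK@(1,4): attacks (1,5) (1,3) (2,4) (0,4) (2,5) (2,3) (0,5) (0,3)
  WR@(2,0): attacks (2,1) (2,2) (3,0) (4,0) (5,0) (1,0) (0,0) [ray(0,1) blocked at (2,2)]
  WN@(3,5): attacks (4,3) (5,4) (2,3) (1,4)
Union (18 distinct): (0,0) (0,3) (0,4) (0,5) (1,0) (1,3) (1,4) (1,5) (2,1) (2,2) (2,3) (2,4) (2,5) (3,0) (4,0) (4,3) (5,0) (5,4)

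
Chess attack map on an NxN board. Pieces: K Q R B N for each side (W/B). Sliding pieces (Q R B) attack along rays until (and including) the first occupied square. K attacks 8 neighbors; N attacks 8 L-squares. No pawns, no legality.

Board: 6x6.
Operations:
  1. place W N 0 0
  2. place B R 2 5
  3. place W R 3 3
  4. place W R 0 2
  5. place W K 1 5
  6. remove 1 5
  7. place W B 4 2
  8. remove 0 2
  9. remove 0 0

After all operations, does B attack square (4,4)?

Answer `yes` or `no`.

Answer: no

Derivation:
Op 1: place WN@(0,0)
Op 2: place BR@(2,5)
Op 3: place WR@(3,3)
Op 4: place WR@(0,2)
Op 5: place WK@(1,5)
Op 6: remove (1,5)
Op 7: place WB@(4,2)
Op 8: remove (0,2)
Op 9: remove (0,0)
Per-piece attacks for B:
  BR@(2,5): attacks (2,4) (2,3) (2,2) (2,1) (2,0) (3,5) (4,5) (5,5) (1,5) (0,5)
B attacks (4,4): no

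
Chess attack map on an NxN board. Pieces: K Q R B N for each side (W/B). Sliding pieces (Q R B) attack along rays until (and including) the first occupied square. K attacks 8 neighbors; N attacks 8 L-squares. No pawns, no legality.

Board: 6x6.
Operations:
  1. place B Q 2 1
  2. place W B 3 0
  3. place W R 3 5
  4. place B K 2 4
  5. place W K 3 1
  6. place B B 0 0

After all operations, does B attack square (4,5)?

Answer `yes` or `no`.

Answer: no

Derivation:
Op 1: place BQ@(2,1)
Op 2: place WB@(3,0)
Op 3: place WR@(3,5)
Op 4: place BK@(2,4)
Op 5: place WK@(3,1)
Op 6: place BB@(0,0)
Per-piece attacks for B:
  BB@(0,0): attacks (1,1) (2,2) (3,3) (4,4) (5,5)
  BQ@(2,1): attacks (2,2) (2,3) (2,4) (2,0) (3,1) (1,1) (0,1) (3,2) (4,3) (5,4) (3,0) (1,2) (0,3) (1,0) [ray(0,1) blocked at (2,4); ray(1,0) blocked at (3,1); ray(1,-1) blocked at (3,0)]
  BK@(2,4): attacks (2,5) (2,3) (3,4) (1,4) (3,5) (3,3) (1,5) (1,3)
B attacks (4,5): no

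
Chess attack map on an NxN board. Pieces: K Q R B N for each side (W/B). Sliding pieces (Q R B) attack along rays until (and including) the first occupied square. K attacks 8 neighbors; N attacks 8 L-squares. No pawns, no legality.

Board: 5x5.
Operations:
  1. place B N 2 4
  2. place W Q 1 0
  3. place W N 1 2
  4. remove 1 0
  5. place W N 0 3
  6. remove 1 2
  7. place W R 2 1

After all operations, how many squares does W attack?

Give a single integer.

Answer: 8

Derivation:
Op 1: place BN@(2,4)
Op 2: place WQ@(1,0)
Op 3: place WN@(1,2)
Op 4: remove (1,0)
Op 5: place WN@(0,3)
Op 6: remove (1,2)
Op 7: place WR@(2,1)
Per-piece attacks for W:
  WN@(0,3): attacks (2,4) (1,1) (2,2)
  WR@(2,1): attacks (2,2) (2,3) (2,4) (2,0) (3,1) (4,1) (1,1) (0,1) [ray(0,1) blocked at (2,4)]
Union (8 distinct): (0,1) (1,1) (2,0) (2,2) (2,3) (2,4) (3,1) (4,1)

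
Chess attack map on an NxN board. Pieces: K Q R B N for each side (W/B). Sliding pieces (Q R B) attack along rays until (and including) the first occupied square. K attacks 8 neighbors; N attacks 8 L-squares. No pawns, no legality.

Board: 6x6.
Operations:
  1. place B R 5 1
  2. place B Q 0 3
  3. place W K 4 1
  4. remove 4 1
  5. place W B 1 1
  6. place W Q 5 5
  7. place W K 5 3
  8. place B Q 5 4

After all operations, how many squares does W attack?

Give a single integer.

Op 1: place BR@(5,1)
Op 2: place BQ@(0,3)
Op 3: place WK@(4,1)
Op 4: remove (4,1)
Op 5: place WB@(1,1)
Op 6: place WQ@(5,5)
Op 7: place WK@(5,3)
Op 8: place BQ@(5,4)
Per-piece attacks for W:
  WB@(1,1): attacks (2,2) (3,3) (4,4) (5,5) (2,0) (0,2) (0,0) [ray(1,1) blocked at (5,5)]
  WK@(5,3): attacks (5,4) (5,2) (4,3) (4,4) (4,2)
  WQ@(5,5): attacks (5,4) (4,5) (3,5) (2,5) (1,5) (0,5) (4,4) (3,3) (2,2) (1,1) [ray(0,-1) blocked at (5,4); ray(-1,-1) blocked at (1,1)]
Union (17 distinct): (0,0) (0,2) (0,5) (1,1) (1,5) (2,0) (2,2) (2,5) (3,3) (3,5) (4,2) (4,3) (4,4) (4,5) (5,2) (5,4) (5,5)

Answer: 17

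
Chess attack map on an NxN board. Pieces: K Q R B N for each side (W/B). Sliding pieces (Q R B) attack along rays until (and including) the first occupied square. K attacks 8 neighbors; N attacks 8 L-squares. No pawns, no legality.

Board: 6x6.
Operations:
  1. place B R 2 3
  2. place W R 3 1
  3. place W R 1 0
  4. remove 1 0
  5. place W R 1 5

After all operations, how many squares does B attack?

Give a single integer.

Answer: 10

Derivation:
Op 1: place BR@(2,3)
Op 2: place WR@(3,1)
Op 3: place WR@(1,0)
Op 4: remove (1,0)
Op 5: place WR@(1,5)
Per-piece attacks for B:
  BR@(2,3): attacks (2,4) (2,5) (2,2) (2,1) (2,0) (3,3) (4,3) (5,3) (1,3) (0,3)
Union (10 distinct): (0,3) (1,3) (2,0) (2,1) (2,2) (2,4) (2,5) (3,3) (4,3) (5,3)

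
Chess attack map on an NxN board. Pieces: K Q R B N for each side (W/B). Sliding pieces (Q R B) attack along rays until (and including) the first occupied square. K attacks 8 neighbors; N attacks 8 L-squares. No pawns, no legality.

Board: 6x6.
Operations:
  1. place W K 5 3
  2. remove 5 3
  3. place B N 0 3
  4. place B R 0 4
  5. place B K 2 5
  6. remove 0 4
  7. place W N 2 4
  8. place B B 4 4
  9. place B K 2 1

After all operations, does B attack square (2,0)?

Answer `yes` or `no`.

Answer: yes

Derivation:
Op 1: place WK@(5,3)
Op 2: remove (5,3)
Op 3: place BN@(0,3)
Op 4: place BR@(0,4)
Op 5: place BK@(2,5)
Op 6: remove (0,4)
Op 7: place WN@(2,4)
Op 8: place BB@(4,4)
Op 9: place BK@(2,1)
Per-piece attacks for B:
  BN@(0,3): attacks (1,5) (2,4) (1,1) (2,2)
  BK@(2,1): attacks (2,2) (2,0) (3,1) (1,1) (3,2) (3,0) (1,2) (1,0)
  BK@(2,5): attacks (2,4) (3,5) (1,5) (3,4) (1,4)
  BB@(4,4): attacks (5,5) (5,3) (3,5) (3,3) (2,2) (1,1) (0,0)
B attacks (2,0): yes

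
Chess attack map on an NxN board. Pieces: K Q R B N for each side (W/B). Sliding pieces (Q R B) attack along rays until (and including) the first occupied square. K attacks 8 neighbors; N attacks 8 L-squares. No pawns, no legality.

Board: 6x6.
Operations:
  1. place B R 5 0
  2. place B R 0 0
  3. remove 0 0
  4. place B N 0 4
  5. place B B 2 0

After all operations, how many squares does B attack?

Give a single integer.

Op 1: place BR@(5,0)
Op 2: place BR@(0,0)
Op 3: remove (0,0)
Op 4: place BN@(0,4)
Op 5: place BB@(2,0)
Per-piece attacks for B:
  BN@(0,4): attacks (2,5) (1,2) (2,3)
  BB@(2,0): attacks (3,1) (4,2) (5,3) (1,1) (0,2)
  BR@(5,0): attacks (5,1) (5,2) (5,3) (5,4) (5,5) (4,0) (3,0) (2,0) [ray(-1,0) blocked at (2,0)]
Union (15 distinct): (0,2) (1,1) (1,2) (2,0) (2,3) (2,5) (3,0) (3,1) (4,0) (4,2) (5,1) (5,2) (5,3) (5,4) (5,5)

Answer: 15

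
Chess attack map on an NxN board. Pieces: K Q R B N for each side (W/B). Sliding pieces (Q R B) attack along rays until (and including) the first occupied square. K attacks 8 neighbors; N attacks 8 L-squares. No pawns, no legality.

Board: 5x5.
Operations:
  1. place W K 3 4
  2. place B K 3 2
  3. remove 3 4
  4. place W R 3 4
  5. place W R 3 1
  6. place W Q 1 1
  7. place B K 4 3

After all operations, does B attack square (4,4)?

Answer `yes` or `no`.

Answer: yes

Derivation:
Op 1: place WK@(3,4)
Op 2: place BK@(3,2)
Op 3: remove (3,4)
Op 4: place WR@(3,4)
Op 5: place WR@(3,1)
Op 6: place WQ@(1,1)
Op 7: place BK@(4,3)
Per-piece attacks for B:
  BK@(3,2): attacks (3,3) (3,1) (4,2) (2,2) (4,3) (4,1) (2,3) (2,1)
  BK@(4,3): attacks (4,4) (4,2) (3,3) (3,4) (3,2)
B attacks (4,4): yes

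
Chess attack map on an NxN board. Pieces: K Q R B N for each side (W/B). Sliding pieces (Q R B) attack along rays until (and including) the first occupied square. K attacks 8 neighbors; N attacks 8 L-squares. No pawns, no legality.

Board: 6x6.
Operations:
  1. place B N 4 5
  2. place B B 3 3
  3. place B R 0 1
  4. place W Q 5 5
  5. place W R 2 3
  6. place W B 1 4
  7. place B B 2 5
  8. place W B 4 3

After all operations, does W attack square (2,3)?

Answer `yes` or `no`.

Op 1: place BN@(4,5)
Op 2: place BB@(3,3)
Op 3: place BR@(0,1)
Op 4: place WQ@(5,5)
Op 5: place WR@(2,3)
Op 6: place WB@(1,4)
Op 7: place BB@(2,5)
Op 8: place WB@(4,3)
Per-piece attacks for W:
  WB@(1,4): attacks (2,5) (2,3) (0,5) (0,3) [ray(1,1) blocked at (2,5); ray(1,-1) blocked at (2,3)]
  WR@(2,3): attacks (2,4) (2,5) (2,2) (2,1) (2,0) (3,3) (1,3) (0,3) [ray(0,1) blocked at (2,5); ray(1,0) blocked at (3,3)]
  WB@(4,3): attacks (5,4) (5,2) (3,4) (2,5) (3,2) (2,1) (1,0) [ray(-1,1) blocked at (2,5)]
  WQ@(5,5): attacks (5,4) (5,3) (5,2) (5,1) (5,0) (4,5) (4,4) (3,3) [ray(-1,0) blocked at (4,5); ray(-1,-1) blocked at (3,3)]
W attacks (2,3): yes

Answer: yes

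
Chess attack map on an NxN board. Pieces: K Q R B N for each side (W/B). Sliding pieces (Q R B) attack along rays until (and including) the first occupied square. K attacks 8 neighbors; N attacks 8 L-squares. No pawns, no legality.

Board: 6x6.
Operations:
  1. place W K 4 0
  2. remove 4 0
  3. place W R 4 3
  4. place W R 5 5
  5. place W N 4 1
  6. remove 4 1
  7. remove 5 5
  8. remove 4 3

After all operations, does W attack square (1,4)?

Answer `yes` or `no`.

Op 1: place WK@(4,0)
Op 2: remove (4,0)
Op 3: place WR@(4,3)
Op 4: place WR@(5,5)
Op 5: place WN@(4,1)
Op 6: remove (4,1)
Op 7: remove (5,5)
Op 8: remove (4,3)
Per-piece attacks for W:
W attacks (1,4): no

Answer: no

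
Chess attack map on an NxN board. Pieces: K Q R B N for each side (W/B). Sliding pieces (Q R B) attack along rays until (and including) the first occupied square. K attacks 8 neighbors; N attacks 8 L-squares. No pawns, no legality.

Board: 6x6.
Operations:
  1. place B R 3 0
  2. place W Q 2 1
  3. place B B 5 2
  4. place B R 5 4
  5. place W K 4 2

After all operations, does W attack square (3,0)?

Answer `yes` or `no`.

Answer: yes

Derivation:
Op 1: place BR@(3,0)
Op 2: place WQ@(2,1)
Op 3: place BB@(5,2)
Op 4: place BR@(5,4)
Op 5: place WK@(4,2)
Per-piece attacks for W:
  WQ@(2,1): attacks (2,2) (2,3) (2,4) (2,5) (2,0) (3,1) (4,1) (5,1) (1,1) (0,1) (3,2) (4,3) (5,4) (3,0) (1,2) (0,3) (1,0) [ray(1,1) blocked at (5,4); ray(1,-1) blocked at (3,0)]
  WK@(4,2): attacks (4,3) (4,1) (5,2) (3,2) (5,3) (5,1) (3,3) (3,1)
W attacks (3,0): yes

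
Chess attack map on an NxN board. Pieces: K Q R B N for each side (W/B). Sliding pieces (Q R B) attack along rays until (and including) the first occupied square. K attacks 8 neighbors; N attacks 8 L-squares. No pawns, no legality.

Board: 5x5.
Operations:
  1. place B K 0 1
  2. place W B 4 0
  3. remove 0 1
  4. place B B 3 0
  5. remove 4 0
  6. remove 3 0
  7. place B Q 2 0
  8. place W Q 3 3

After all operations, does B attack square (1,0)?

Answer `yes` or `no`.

Op 1: place BK@(0,1)
Op 2: place WB@(4,0)
Op 3: remove (0,1)
Op 4: place BB@(3,0)
Op 5: remove (4,0)
Op 6: remove (3,0)
Op 7: place BQ@(2,0)
Op 8: place WQ@(3,3)
Per-piece attacks for B:
  BQ@(2,0): attacks (2,1) (2,2) (2,3) (2,4) (3,0) (4,0) (1,0) (0,0) (3,1) (4,2) (1,1) (0,2)
B attacks (1,0): yes

Answer: yes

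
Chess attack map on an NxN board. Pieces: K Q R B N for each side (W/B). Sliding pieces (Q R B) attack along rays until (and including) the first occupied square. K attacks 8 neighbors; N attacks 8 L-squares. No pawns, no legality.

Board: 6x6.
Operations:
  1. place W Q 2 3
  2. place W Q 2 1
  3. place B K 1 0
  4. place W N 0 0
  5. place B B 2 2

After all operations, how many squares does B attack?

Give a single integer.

Answer: 12

Derivation:
Op 1: place WQ@(2,3)
Op 2: place WQ@(2,1)
Op 3: place BK@(1,0)
Op 4: place WN@(0,0)
Op 5: place BB@(2,2)
Per-piece attacks for B:
  BK@(1,0): attacks (1,1) (2,0) (0,0) (2,1) (0,1)
  BB@(2,2): attacks (3,3) (4,4) (5,5) (3,1) (4,0) (1,3) (0,4) (1,1) (0,0) [ray(-1,-1) blocked at (0,0)]
Union (12 distinct): (0,0) (0,1) (0,4) (1,1) (1,3) (2,0) (2,1) (3,1) (3,3) (4,0) (4,4) (5,5)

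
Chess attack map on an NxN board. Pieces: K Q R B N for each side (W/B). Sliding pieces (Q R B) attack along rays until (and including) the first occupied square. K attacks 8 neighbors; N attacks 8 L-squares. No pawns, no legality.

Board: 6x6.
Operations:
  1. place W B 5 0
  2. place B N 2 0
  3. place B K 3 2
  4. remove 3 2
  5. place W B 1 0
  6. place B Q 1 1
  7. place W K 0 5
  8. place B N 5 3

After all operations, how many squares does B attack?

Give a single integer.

Answer: 20

Derivation:
Op 1: place WB@(5,0)
Op 2: place BN@(2,0)
Op 3: place BK@(3,2)
Op 4: remove (3,2)
Op 5: place WB@(1,0)
Op 6: place BQ@(1,1)
Op 7: place WK@(0,5)
Op 8: place BN@(5,3)
Per-piece attacks for B:
  BQ@(1,1): attacks (1,2) (1,3) (1,4) (1,5) (1,0) (2,1) (3,1) (4,1) (5,1) (0,1) (2,2) (3,3) (4,4) (5,5) (2,0) (0,2) (0,0) [ray(0,-1) blocked at (1,0); ray(1,-1) blocked at (2,0)]
  BN@(2,0): attacks (3,2) (4,1) (1,2) (0,1)
  BN@(5,3): attacks (4,5) (3,4) (4,1) (3,2)
Union (20 distinct): (0,0) (0,1) (0,2) (1,0) (1,2) (1,3) (1,4) (1,5) (2,0) (2,1) (2,2) (3,1) (3,2) (3,3) (3,4) (4,1) (4,4) (4,5) (5,1) (5,5)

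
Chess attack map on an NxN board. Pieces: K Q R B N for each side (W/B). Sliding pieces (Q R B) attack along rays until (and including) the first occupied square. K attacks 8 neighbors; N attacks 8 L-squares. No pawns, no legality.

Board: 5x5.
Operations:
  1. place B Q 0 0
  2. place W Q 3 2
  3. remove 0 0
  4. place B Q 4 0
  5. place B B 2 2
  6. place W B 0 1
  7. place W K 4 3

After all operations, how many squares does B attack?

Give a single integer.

Op 1: place BQ@(0,0)
Op 2: place WQ@(3,2)
Op 3: remove (0,0)
Op 4: place BQ@(4,0)
Op 5: place BB@(2,2)
Op 6: place WB@(0,1)
Op 7: place WK@(4,3)
Per-piece attacks for B:
  BB@(2,2): attacks (3,3) (4,4) (3,1) (4,0) (1,3) (0,4) (1,1) (0,0) [ray(1,-1) blocked at (4,0)]
  BQ@(4,0): attacks (4,1) (4,2) (4,3) (3,0) (2,0) (1,0) (0,0) (3,1) (2,2) [ray(0,1) blocked at (4,3); ray(-1,1) blocked at (2,2)]
Union (15 distinct): (0,0) (0,4) (1,0) (1,1) (1,3) (2,0) (2,2) (3,0) (3,1) (3,3) (4,0) (4,1) (4,2) (4,3) (4,4)

Answer: 15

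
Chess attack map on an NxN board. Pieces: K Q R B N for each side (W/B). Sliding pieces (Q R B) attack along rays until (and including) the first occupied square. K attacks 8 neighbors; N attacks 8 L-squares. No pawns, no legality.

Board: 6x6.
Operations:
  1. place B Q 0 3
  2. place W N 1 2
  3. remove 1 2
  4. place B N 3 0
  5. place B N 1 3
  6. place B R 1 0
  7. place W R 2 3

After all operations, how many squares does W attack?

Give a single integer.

Op 1: place BQ@(0,3)
Op 2: place WN@(1,2)
Op 3: remove (1,2)
Op 4: place BN@(3,0)
Op 5: place BN@(1,3)
Op 6: place BR@(1,0)
Op 7: place WR@(2,3)
Per-piece attacks for W:
  WR@(2,3): attacks (2,4) (2,5) (2,2) (2,1) (2,0) (3,3) (4,3) (5,3) (1,3) [ray(-1,0) blocked at (1,3)]
Union (9 distinct): (1,3) (2,0) (2,1) (2,2) (2,4) (2,5) (3,3) (4,3) (5,3)

Answer: 9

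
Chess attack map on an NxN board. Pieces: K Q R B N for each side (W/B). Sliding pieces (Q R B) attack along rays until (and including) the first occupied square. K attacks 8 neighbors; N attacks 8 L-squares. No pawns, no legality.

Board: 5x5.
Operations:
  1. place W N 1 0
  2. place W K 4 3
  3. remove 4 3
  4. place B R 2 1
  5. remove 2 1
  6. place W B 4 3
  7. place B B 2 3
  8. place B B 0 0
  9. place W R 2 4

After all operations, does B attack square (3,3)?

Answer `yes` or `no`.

Op 1: place WN@(1,0)
Op 2: place WK@(4,3)
Op 3: remove (4,3)
Op 4: place BR@(2,1)
Op 5: remove (2,1)
Op 6: place WB@(4,3)
Op 7: place BB@(2,3)
Op 8: place BB@(0,0)
Op 9: place WR@(2,4)
Per-piece attacks for B:
  BB@(0,0): attacks (1,1) (2,2) (3,3) (4,4)
  BB@(2,3): attacks (3,4) (3,2) (4,1) (1,4) (1,2) (0,1)
B attacks (3,3): yes

Answer: yes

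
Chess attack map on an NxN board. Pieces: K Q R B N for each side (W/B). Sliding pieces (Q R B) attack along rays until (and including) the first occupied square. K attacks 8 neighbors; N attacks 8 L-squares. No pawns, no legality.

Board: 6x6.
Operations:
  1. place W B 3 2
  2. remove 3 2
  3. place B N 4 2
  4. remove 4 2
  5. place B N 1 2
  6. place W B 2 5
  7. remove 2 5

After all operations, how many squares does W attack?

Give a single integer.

Answer: 0

Derivation:
Op 1: place WB@(3,2)
Op 2: remove (3,2)
Op 3: place BN@(4,2)
Op 4: remove (4,2)
Op 5: place BN@(1,2)
Op 6: place WB@(2,5)
Op 7: remove (2,5)
Per-piece attacks for W:
Union (0 distinct): (none)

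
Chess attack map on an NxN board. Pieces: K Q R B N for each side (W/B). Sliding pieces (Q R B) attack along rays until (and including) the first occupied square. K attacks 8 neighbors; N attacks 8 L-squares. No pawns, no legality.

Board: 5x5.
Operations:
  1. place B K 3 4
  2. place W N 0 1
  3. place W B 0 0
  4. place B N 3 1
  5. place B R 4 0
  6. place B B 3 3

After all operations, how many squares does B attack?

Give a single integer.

Op 1: place BK@(3,4)
Op 2: place WN@(0,1)
Op 3: place WB@(0,0)
Op 4: place BN@(3,1)
Op 5: place BR@(4,0)
Op 6: place BB@(3,3)
Per-piece attacks for B:
  BN@(3,1): attacks (4,3) (2,3) (1,2) (1,0)
  BB@(3,3): attacks (4,4) (4,2) (2,4) (2,2) (1,1) (0,0) [ray(-1,-1) blocked at (0,0)]
  BK@(3,4): attacks (3,3) (4,4) (2,4) (4,3) (2,3)
  BR@(4,0): attacks (4,1) (4,2) (4,3) (4,4) (3,0) (2,0) (1,0) (0,0) [ray(-1,0) blocked at (0,0)]
Union (14 distinct): (0,0) (1,0) (1,1) (1,2) (2,0) (2,2) (2,3) (2,4) (3,0) (3,3) (4,1) (4,2) (4,3) (4,4)

Answer: 14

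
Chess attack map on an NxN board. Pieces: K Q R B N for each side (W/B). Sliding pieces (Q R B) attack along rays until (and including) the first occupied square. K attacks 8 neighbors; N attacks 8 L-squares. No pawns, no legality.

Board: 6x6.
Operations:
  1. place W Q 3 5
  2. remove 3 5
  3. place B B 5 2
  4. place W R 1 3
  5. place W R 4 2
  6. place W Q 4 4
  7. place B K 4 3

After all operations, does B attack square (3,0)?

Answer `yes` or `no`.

Op 1: place WQ@(3,5)
Op 2: remove (3,5)
Op 3: place BB@(5,2)
Op 4: place WR@(1,3)
Op 5: place WR@(4,2)
Op 6: place WQ@(4,4)
Op 7: place BK@(4,3)
Per-piece attacks for B:
  BK@(4,3): attacks (4,4) (4,2) (5,3) (3,3) (5,4) (5,2) (3,4) (3,2)
  BB@(5,2): attacks (4,3) (4,1) (3,0) [ray(-1,1) blocked at (4,3)]
B attacks (3,0): yes

Answer: yes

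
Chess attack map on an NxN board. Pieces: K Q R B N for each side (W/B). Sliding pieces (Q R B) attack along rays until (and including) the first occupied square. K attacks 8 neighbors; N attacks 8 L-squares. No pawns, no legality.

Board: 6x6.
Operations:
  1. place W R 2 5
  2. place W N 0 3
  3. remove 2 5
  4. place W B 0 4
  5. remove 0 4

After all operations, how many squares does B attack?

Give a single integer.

Op 1: place WR@(2,5)
Op 2: place WN@(0,3)
Op 3: remove (2,5)
Op 4: place WB@(0,4)
Op 5: remove (0,4)
Per-piece attacks for B:
Union (0 distinct): (none)

Answer: 0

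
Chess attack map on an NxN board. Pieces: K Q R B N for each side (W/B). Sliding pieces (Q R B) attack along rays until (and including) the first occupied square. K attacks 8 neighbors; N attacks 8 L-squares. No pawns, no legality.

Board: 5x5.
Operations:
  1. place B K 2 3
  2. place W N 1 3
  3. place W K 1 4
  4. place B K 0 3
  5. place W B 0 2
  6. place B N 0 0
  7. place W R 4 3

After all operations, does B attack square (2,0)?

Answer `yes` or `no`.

Answer: no

Derivation:
Op 1: place BK@(2,3)
Op 2: place WN@(1,3)
Op 3: place WK@(1,4)
Op 4: place BK@(0,3)
Op 5: place WB@(0,2)
Op 6: place BN@(0,0)
Op 7: place WR@(4,3)
Per-piece attacks for B:
  BN@(0,0): attacks (1,2) (2,1)
  BK@(0,3): attacks (0,4) (0,2) (1,3) (1,4) (1,2)
  BK@(2,3): attacks (2,4) (2,2) (3,3) (1,3) (3,4) (3,2) (1,4) (1,2)
B attacks (2,0): no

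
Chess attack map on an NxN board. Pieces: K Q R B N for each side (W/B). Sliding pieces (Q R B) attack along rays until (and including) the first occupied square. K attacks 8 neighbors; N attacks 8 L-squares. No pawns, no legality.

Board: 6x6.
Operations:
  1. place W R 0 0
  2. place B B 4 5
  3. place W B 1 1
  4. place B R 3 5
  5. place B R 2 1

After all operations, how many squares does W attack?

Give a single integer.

Op 1: place WR@(0,0)
Op 2: place BB@(4,5)
Op 3: place WB@(1,1)
Op 4: place BR@(3,5)
Op 5: place BR@(2,1)
Per-piece attacks for W:
  WR@(0,0): attacks (0,1) (0,2) (0,3) (0,4) (0,5) (1,0) (2,0) (3,0) (4,0) (5,0)
  WB@(1,1): attacks (2,2) (3,3) (4,4) (5,5) (2,0) (0,2) (0,0) [ray(-1,-1) blocked at (0,0)]
Union (15 distinct): (0,0) (0,1) (0,2) (0,3) (0,4) (0,5) (1,0) (2,0) (2,2) (3,0) (3,3) (4,0) (4,4) (5,0) (5,5)

Answer: 15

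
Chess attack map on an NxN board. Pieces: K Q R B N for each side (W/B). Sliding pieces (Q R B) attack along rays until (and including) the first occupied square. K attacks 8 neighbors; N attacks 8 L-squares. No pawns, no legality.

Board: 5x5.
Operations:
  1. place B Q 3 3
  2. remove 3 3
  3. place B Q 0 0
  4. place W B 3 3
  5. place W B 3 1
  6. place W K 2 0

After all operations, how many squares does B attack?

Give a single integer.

Answer: 9

Derivation:
Op 1: place BQ@(3,3)
Op 2: remove (3,3)
Op 3: place BQ@(0,0)
Op 4: place WB@(3,3)
Op 5: place WB@(3,1)
Op 6: place WK@(2,0)
Per-piece attacks for B:
  BQ@(0,0): attacks (0,1) (0,2) (0,3) (0,4) (1,0) (2,0) (1,1) (2,2) (3,3) [ray(1,0) blocked at (2,0); ray(1,1) blocked at (3,3)]
Union (9 distinct): (0,1) (0,2) (0,3) (0,4) (1,0) (1,1) (2,0) (2,2) (3,3)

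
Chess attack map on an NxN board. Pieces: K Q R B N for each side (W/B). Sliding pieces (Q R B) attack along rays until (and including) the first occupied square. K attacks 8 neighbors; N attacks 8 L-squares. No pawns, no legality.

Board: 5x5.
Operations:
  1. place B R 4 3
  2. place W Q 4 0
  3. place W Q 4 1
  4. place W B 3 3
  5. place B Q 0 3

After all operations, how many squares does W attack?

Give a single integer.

Answer: 20

Derivation:
Op 1: place BR@(4,3)
Op 2: place WQ@(4,0)
Op 3: place WQ@(4,1)
Op 4: place WB@(3,3)
Op 5: place BQ@(0,3)
Per-piece attacks for W:
  WB@(3,3): attacks (4,4) (4,2) (2,4) (2,2) (1,1) (0,0)
  WQ@(4,0): attacks (4,1) (3,0) (2,0) (1,0) (0,0) (3,1) (2,2) (1,3) (0,4) [ray(0,1) blocked at (4,1)]
  WQ@(4,1): attacks (4,2) (4,3) (4,0) (3,1) (2,1) (1,1) (0,1) (3,2) (2,3) (1,4) (3,0) [ray(0,1) blocked at (4,3); ray(0,-1) blocked at (4,0)]
Union (20 distinct): (0,0) (0,1) (0,4) (1,0) (1,1) (1,3) (1,4) (2,0) (2,1) (2,2) (2,3) (2,4) (3,0) (3,1) (3,2) (4,0) (4,1) (4,2) (4,3) (4,4)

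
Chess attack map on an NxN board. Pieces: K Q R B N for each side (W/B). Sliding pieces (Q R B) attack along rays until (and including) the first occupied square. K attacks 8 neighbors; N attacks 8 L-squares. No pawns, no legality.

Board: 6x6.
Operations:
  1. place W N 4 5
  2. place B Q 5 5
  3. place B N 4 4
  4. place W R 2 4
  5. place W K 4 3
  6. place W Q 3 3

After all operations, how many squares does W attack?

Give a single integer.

Op 1: place WN@(4,5)
Op 2: place BQ@(5,5)
Op 3: place BN@(4,4)
Op 4: place WR@(2,4)
Op 5: place WK@(4,3)
Op 6: place WQ@(3,3)
Per-piece attacks for W:
  WR@(2,4): attacks (2,5) (2,3) (2,2) (2,1) (2,0) (3,4) (4,4) (1,4) (0,4) [ray(1,0) blocked at (4,4)]
  WQ@(3,3): attacks (3,4) (3,5) (3,2) (3,1) (3,0) (4,3) (2,3) (1,3) (0,3) (4,4) (4,2) (5,1) (2,4) (2,2) (1,1) (0,0) [ray(1,0) blocked at (4,3); ray(1,1) blocked at (4,4); ray(-1,1) blocked at (2,4)]
  WK@(4,3): attacks (4,4) (4,2) (5,3) (3,3) (5,4) (5,2) (3,4) (3,2)
  WN@(4,5): attacks (5,3) (3,3) (2,4)
Union (25 distinct): (0,0) (0,3) (0,4) (1,1) (1,3) (1,4) (2,0) (2,1) (2,2) (2,3) (2,4) (2,5) (3,0) (3,1) (3,2) (3,3) (3,4) (3,5) (4,2) (4,3) (4,4) (5,1) (5,2) (5,3) (5,4)

Answer: 25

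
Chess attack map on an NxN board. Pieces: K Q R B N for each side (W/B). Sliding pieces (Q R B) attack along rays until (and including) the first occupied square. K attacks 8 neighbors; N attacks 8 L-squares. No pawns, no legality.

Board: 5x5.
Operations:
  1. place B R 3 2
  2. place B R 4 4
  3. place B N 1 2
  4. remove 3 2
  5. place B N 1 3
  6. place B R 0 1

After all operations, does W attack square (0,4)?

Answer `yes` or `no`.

Answer: no

Derivation:
Op 1: place BR@(3,2)
Op 2: place BR@(4,4)
Op 3: place BN@(1,2)
Op 4: remove (3,2)
Op 5: place BN@(1,3)
Op 6: place BR@(0,1)
Per-piece attacks for W:
W attacks (0,4): no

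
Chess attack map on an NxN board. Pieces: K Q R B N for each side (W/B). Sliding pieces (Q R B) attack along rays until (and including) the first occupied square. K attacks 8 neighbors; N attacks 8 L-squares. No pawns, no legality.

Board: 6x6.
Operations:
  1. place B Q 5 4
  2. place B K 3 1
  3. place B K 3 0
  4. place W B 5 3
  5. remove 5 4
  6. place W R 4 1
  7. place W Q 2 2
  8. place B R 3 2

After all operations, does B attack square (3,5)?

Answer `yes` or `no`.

Op 1: place BQ@(5,4)
Op 2: place BK@(3,1)
Op 3: place BK@(3,0)
Op 4: place WB@(5,3)
Op 5: remove (5,4)
Op 6: place WR@(4,1)
Op 7: place WQ@(2,2)
Op 8: place BR@(3,2)
Per-piece attacks for B:
  BK@(3,0): attacks (3,1) (4,0) (2,0) (4,1) (2,1)
  BK@(3,1): attacks (3,2) (3,0) (4,1) (2,1) (4,2) (4,0) (2,2) (2,0)
  BR@(3,2): attacks (3,3) (3,4) (3,5) (3,1) (4,2) (5,2) (2,2) [ray(0,-1) blocked at (3,1); ray(-1,0) blocked at (2,2)]
B attacks (3,5): yes

Answer: yes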